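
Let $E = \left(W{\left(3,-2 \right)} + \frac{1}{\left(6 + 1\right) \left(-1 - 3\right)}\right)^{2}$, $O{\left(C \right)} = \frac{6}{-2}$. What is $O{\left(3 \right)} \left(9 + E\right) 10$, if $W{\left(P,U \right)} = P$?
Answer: $- \frac{209175}{392} \approx -533.61$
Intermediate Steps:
$O{\left(C \right)} = -3$ ($O{\left(C \right)} = 6 \left(- \frac{1}{2}\right) = -3$)
$E = \frac{6889}{784}$ ($E = \left(3 + \frac{1}{\left(6 + 1\right) \left(-1 - 3\right)}\right)^{2} = \left(3 + \frac{1}{7 \left(-4\right)}\right)^{2} = \left(3 + \frac{1}{-28}\right)^{2} = \left(3 - \frac{1}{28}\right)^{2} = \left(\frac{83}{28}\right)^{2} = \frac{6889}{784} \approx 8.787$)
$O{\left(3 \right)} \left(9 + E\right) 10 = - 3 \left(9 + \frac{6889}{784}\right) 10 = \left(-3\right) \frac{13945}{784} \cdot 10 = \left(- \frac{41835}{784}\right) 10 = - \frac{209175}{392}$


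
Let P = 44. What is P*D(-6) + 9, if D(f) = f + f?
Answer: -519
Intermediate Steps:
D(f) = 2*f
P*D(-6) + 9 = 44*(2*(-6)) + 9 = 44*(-12) + 9 = -528 + 9 = -519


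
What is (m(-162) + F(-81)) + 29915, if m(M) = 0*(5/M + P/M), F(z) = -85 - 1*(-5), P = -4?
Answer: 29835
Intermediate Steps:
F(z) = -80 (F(z) = -85 + 5 = -80)
m(M) = 0 (m(M) = 0*(5/M - 4/M) = 0/M = 0)
(m(-162) + F(-81)) + 29915 = (0 - 80) + 29915 = -80 + 29915 = 29835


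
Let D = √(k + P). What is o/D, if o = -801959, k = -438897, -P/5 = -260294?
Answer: -801959*√862573/862573 ≈ -863.48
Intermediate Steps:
P = 1301470 (P = -5*(-260294) = 1301470)
D = √862573 (D = √(-438897 + 1301470) = √862573 ≈ 928.75)
o/D = -801959*√862573/862573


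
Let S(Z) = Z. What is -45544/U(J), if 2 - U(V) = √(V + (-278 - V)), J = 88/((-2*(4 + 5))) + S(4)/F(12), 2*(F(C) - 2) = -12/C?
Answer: -45544/141 - 22772*I*√278/141 ≈ -323.01 - 2692.8*I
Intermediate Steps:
F(C) = 2 - 6/C (F(C) = 2 + (-12/C)/2 = 2 - 6/C)
J = -20/9 (J = 88/((-2*(4 + 5))) + 4/(2 - 6/12) = 88/((-2*9)) + 4/(2 - 6*1/12) = 88/(-18) + 4/(2 - ½) = 88*(-1/18) + 4/(3/2) = -44/9 + 4*(⅔) = -44/9 + 8/3 = -20/9 ≈ -2.2222)
U(V) = 2 - I*√278 (U(V) = 2 - √(V + (-278 - V)) = 2 - √(-278) = 2 - I*√278)
-45544/U(J) = -45544/(2 - I*√278)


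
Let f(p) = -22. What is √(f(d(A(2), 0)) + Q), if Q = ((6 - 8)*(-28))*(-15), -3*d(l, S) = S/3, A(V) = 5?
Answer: I*√862 ≈ 29.36*I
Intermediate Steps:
d(l, S) = -S/9 (d(l, S) = -S/(3*3) = -S/9)
Q = -840 (Q = -2*(-28)*(-15) = 56*(-15) = -840)
√(f(d(A(2), 0)) + Q) = √(-22 - 840) = √(-862) = I*√862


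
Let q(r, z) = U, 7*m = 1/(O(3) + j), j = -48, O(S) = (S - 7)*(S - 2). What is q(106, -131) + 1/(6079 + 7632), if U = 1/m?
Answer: -4990803/13711 ≈ -364.00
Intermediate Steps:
O(S) = (-7 + S)*(-2 + S)
m = -1/364 (m = 1/(7*((14 + 3² - 9*3) - 48)) = 1/(7*((14 + 9 - 27) - 48)) = 1/(7*(-4 - 48)) = (⅐)/(-52) = (⅐)*(-1/52) = -1/364 ≈ -0.0027473)
U = -364 (U = 1/(-1/364) = -364)
q(r, z) = -364
q(106, -131) + 1/(6079 + 7632) = -364 + 1/(6079 + 7632) = -364 + 1/13711 = -4990803/13711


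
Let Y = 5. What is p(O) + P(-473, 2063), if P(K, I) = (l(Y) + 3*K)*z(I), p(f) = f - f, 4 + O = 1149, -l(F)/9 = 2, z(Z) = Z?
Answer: -2964531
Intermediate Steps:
l(F) = -18 (l(F) = -9*2 = -18)
O = 1145 (O = -4 + 1149 = 1145)
p(f) = 0
P(K, I) = I*(-18 + 3*K) (P(K, I) = (-18 + 3*K)*I = I*(-18 + 3*K))
p(O) + P(-473, 2063) = 0 + 3*2063*(-6 - 473) = 0 + 3*2063*(-479) = 0 - 2964531 = -2964531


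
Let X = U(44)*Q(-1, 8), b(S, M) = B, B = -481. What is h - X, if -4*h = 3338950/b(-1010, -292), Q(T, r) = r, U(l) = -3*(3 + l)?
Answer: 2754611/962 ≈ 2863.4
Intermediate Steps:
b(S, M) = -481
U(l) = -9 - 3*l
h = 1669475/962 (h = -1669475/(2*(-481)) = -1669475*(-1)/(2*481) = -¼*(-3338950/481) = 1669475/962 ≈ 1735.4)
X = -1128 (X = (-9 - 3*44)*8 = (-9 - 132)*8 = -141*8 = -1128)
h - X = 1669475/962 - 1*(-1128) = 1669475/962 + 1128 = 2754611/962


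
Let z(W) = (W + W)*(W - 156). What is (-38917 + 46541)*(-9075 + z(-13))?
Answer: -35687944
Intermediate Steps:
z(W) = 2*W*(-156 + W) (z(W) = (2*W)*(-156 + W) = 2*W*(-156 + W))
(-38917 + 46541)*(-9075 + z(-13)) = (-38917 + 46541)*(-9075 + 2*(-13)*(-156 - 13)) = 7624*(-9075 + 2*(-13)*(-169)) = 7624*(-9075 + 4394) = 7624*(-4681) = -35687944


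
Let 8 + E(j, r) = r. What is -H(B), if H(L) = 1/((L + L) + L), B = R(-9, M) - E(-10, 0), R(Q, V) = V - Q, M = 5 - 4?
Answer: -1/54 ≈ -0.018519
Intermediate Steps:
M = 1
E(j, r) = -8 + r
B = 18 (B = (1 - 1*(-9)) - (-8 + 0) = (1 + 9) - 1*(-8) = 10 + 8 = 18)
H(L) = 1/(3*L) (H(L) = 1/(2*L + L) = 1/(3*L))
-H(B) = -1/(3*18) = -1*1/54 = -1/54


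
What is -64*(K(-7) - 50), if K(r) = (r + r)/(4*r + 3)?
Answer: 79104/25 ≈ 3164.2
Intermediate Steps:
K(r) = 2*r/(3 + 4*r) (K(r) = (2*r)/(3 + 4*r) = 2*r/(3 + 4*r))
-64*(K(-7) - 50) = -64*(2*(-7)/(3 + 4*(-7)) - 50) = -64*(2*(-7)/(3 - 28) - 50) = -64*(2*(-7)/(-25) - 50) = -64*(2*(-7)*(-1/25) - 50) = -64*(14/25 - 50) = -64*(-1236/25) = 79104/25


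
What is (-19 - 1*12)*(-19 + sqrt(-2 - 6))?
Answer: 589 - 62*I*sqrt(2) ≈ 589.0 - 87.681*I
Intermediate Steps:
(-19 - 1*12)*(-19 + sqrt(-2 - 6)) = (-19 - 12)*(-19 + sqrt(-8)) = -31*(-19 + 2*I*sqrt(2)) = 589 - 62*I*sqrt(2)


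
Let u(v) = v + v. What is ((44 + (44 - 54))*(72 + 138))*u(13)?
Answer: 185640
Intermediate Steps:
u(v) = 2*v
((44 + (44 - 54))*(72 + 138))*u(13) = ((44 + (44 - 54))*(72 + 138))*(2*13) = ((44 - 10)*210)*26 = (34*210)*26 = 7140*26 = 185640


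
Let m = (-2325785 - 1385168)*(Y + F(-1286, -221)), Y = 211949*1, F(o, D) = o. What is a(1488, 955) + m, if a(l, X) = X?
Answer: -781760490884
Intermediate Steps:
Y = 211949
m = -781760491839 (m = (-2325785 - 1385168)*(211949 - 1286) = -3710953*210663 = -781760491839)
a(1488, 955) + m = 955 - 781760491839 = -781760490884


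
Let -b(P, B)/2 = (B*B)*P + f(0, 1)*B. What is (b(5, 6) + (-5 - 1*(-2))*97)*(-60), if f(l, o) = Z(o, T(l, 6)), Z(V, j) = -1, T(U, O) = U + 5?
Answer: 38340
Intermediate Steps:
T(U, O) = 5 + U
f(l, o) = -1
b(P, B) = 2*B - 2*P*B² (b(P, B) = -2*((B*B)*P - B) = -2*(B²*P - B) = -2*(P*B² - B) = -2*(-B + P*B²) = 2*B - 2*P*B²)
(b(5, 6) + (-5 - 1*(-2))*97)*(-60) = (2*6*(1 - 1*6*5) + (-5 - 1*(-2))*97)*(-60) = (2*6*(1 - 30) + (-5 + 2)*97)*(-60) = (2*6*(-29) - 3*97)*(-60) = (-348 - 291)*(-60) = -639*(-60) = 38340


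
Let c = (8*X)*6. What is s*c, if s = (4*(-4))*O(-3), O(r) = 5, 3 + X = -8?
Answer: 42240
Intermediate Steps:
X = -11 (X = -3 - 8 = -11)
c = -528 (c = (8*(-11))*6 = -88*6 = -528)
s = -80 (s = (4*(-4))*5 = -16*5 = -80)
s*c = -80*(-528) = 42240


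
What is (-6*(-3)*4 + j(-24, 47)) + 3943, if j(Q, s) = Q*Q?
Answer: 4591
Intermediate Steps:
j(Q, s) = Q²
(-6*(-3)*4 + j(-24, 47)) + 3943 = (-6*(-3)*4 + (-24)²) + 3943 = (18*4 + 576) + 3943 = (72 + 576) + 3943 = 648 + 3943 = 4591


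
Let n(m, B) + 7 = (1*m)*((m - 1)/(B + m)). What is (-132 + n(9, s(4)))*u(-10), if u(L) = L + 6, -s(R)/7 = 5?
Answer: 7372/13 ≈ 567.08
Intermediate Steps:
s(R) = -35 (s(R) = -7*5 = -35)
n(m, B) = -7 + m*(-1 + m)/(B + m) (n(m, B) = -7 + (1*m)*((m - 1)/(B + m)) = -7 + m*((-1 + m)/(B + m)) = -7 + m*(-1 + m)/(B + m))
u(L) = 6 + L
(-132 + n(9, s(4)))*u(-10) = (-132 + (9**2 - 8*9 - 7*(-35))/(-35 + 9))*(6 - 10) = (-132 + (81 - 72 + 245)/(-26))*(-4) = (-132 - 1/26*254)*(-4) = (-132 - 127/13)*(-4) = -1843/13*(-4) = 7372/13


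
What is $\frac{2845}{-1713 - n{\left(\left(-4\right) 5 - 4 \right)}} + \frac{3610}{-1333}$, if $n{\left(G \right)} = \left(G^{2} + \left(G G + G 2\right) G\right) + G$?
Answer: $- \frac{33776885}{13872531} \approx -2.4348$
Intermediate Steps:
$n{\left(G \right)} = G + G^{2} + G \left(G^{2} + 2 G\right)$ ($n{\left(G \right)} = \left(G^{2} + \left(G^{2} + 2 G\right) G\right) + G = \left(G^{2} + G \left(G^{2} + 2 G\right)\right) + G = G + G^{2} + G \left(G^{2} + 2 G\right)$)
$\frac{2845}{-1713 - n{\left(\left(-4\right) 5 - 4 \right)}} + \frac{3610}{-1333} = \frac{2845}{-1713 - \left(\left(-4\right) 5 - 4\right) \left(1 + \left(\left(-4\right) 5 - 4\right)^{2} + 3 \left(\left(-4\right) 5 - 4\right)\right)} + \frac{3610}{-1333} = \frac{2845}{-1713 - \left(-20 - 4\right) \left(1 + \left(-20 - 4\right)^{2} + 3 \left(-20 - 4\right)\right)} + 3610 \left(- \frac{1}{1333}\right) = \frac{2845}{-1713 - - 24 \left(1 + \left(-24\right)^{2} + 3 \left(-24\right)\right)} - \frac{3610}{1333} = \frac{2845}{-1713 - - 24 \left(1 + 576 - 72\right)} - \frac{3610}{1333} = \frac{2845}{-1713 - \left(-24\right) 505} - \frac{3610}{1333} = \frac{2845}{-1713 - -12120} - \frac{3610}{1333} = \frac{2845}{-1713 + 12120} - \frac{3610}{1333} = \frac{2845}{10407} - \frac{3610}{1333} = - \frac{33776885}{13872531}$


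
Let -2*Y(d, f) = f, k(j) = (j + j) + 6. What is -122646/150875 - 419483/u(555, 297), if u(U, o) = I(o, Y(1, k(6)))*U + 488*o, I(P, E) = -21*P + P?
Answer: -323261749919/475522393500 ≈ -0.67980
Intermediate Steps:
k(j) = 6 + 2*j (k(j) = 2*j + 6 = 6 + 2*j)
Y(d, f) = -f/2
I(P, E) = -20*P
u(U, o) = 488*o - 20*U*o (u(U, o) = (-20*o)*U + 488*o = -20*U*o + 488*o = 488*o - 20*U*o)
-122646/150875 - 419483/u(555, 297) = -122646/150875 - 419483*1/(1188*(122 - 5*555)) = -122646*1/150875 - 419483*1/(1188*(122 - 2775)) = -122646/150875 - 419483/(4*297*(-2653)) = -122646/150875 - 419483/(-3151764) = -122646/150875 - 419483*(-1/3151764) = -122646/150875 + 419483/3151764 = -323261749919/475522393500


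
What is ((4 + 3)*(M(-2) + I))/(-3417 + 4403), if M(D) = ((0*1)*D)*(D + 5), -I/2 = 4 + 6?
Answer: -70/493 ≈ -0.14199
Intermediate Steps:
I = -20 (I = -2*(4 + 6) = -2*10 = -20)
M(D) = 0 (M(D) = (0*D)*(5 + D) = 0*(5 + D) = 0)
((4 + 3)*(M(-2) + I))/(-3417 + 4403) = ((4 + 3)*(0 - 20))/(-3417 + 4403) = (7*(-20))/986 = -140*1/986 = -70/493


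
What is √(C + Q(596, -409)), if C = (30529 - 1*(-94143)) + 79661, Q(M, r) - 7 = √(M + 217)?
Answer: √(204340 + √813) ≈ 452.07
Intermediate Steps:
Q(M, r) = 7 + √(217 + M) (Q(M, r) = 7 + √(M + 217) = 7 + √(217 + M))
C = 204333 (C = (30529 + 94143) + 79661 = 124672 + 79661 = 204333)
√(C + Q(596, -409)) = √(204333 + (7 + √(217 + 596))) = √(204333 + (7 + √813)) = √(204340 + √813)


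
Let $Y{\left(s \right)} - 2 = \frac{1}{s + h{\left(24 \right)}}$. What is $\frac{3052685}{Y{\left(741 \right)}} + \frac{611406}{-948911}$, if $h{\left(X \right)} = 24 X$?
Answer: $\frac{762997405236657}{500076097} \approx 1.5258 \cdot 10^{6}$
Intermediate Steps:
$Y{\left(s \right)} = 2 + \frac{1}{576 + s}$ ($Y{\left(s \right)} = 2 + \frac{1}{s + 24 \cdot 24} = 2 + \frac{1}{s + 576} = 2 + \frac{1}{576 + s}$)
$\frac{3052685}{Y{\left(741 \right)}} + \frac{611406}{-948911} = \frac{3052685}{\frac{1}{576 + 741} \left(1153 + 2 \cdot 741\right)} + \frac{611406}{-948911} = \frac{3052685}{\frac{1}{1317} \left(1153 + 1482\right)} + 611406 \left(- \frac{1}{948911}\right) = \frac{3052685}{\frac{1}{1317} \cdot 2635} - \frac{611406}{948911} = \frac{3052685}{\frac{2635}{1317}} - \frac{611406}{948911} = 3052685 \cdot \frac{1317}{2635} - \frac{611406}{948911} = \frac{804077229}{527} - \frac{611406}{948911} = \frac{762997405236657}{500076097}$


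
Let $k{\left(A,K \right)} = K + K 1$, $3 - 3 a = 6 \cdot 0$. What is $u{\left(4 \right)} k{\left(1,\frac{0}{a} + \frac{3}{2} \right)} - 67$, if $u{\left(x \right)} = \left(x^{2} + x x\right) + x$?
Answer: $41$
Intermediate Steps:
$a = 1$ ($a = 1 - \frac{6 \cdot 0}{3} = 1 - 0 = 1 + 0 = 1$)
$u{\left(x \right)} = x + 2 x^{2}$ ($u{\left(x \right)} = \left(x^{2} + x^{2}\right) + x = 2 x^{2} + x = x + 2 x^{2}$)
$k{\left(A,K \right)} = 2 K$ ($k{\left(A,K \right)} = K + K = 2 K$)
$u{\left(4 \right)} k{\left(1,\frac{0}{a} + \frac{3}{2} \right)} - 67 = 4 \left(1 + 2 \cdot 4\right) 2 \left(\frac{0}{1} + \frac{3}{2}\right) - 67 = 4 \left(1 + 8\right) 2 \left(0 \cdot 1 + 3 \cdot \frac{1}{2}\right) - 67 = 4 \cdot 9 \cdot 2 \left(0 + \frac{3}{2}\right) - 67 = 36 \cdot 2 \cdot \frac{3}{2} - 67 = 36 \cdot 3 - 67 = 108 - 67 = 41$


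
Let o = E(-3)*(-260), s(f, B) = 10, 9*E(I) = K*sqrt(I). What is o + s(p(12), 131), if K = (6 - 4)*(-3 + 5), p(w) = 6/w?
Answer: 10 - 1040*I*sqrt(3)/9 ≈ 10.0 - 200.15*I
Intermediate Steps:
K = 4 (K = 2*2 = 4)
E(I) = 4*sqrt(I)/9 (E(I) = (4*sqrt(I))/9 = 4*sqrt(I)/9)
o = -1040*I*sqrt(3)/9 (o = (4*sqrt(-3)/9)*(-260) = (4*(I*sqrt(3))/9)*(-260) = (4*I*sqrt(3)/9)*(-260) = -1040*I*sqrt(3)/9 ≈ -200.15*I)
o + s(p(12), 131) = -1040*I*sqrt(3)/9 + 10 = 10 - 1040*I*sqrt(3)/9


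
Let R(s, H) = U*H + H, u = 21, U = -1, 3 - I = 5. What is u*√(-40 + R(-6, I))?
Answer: 42*I*√10 ≈ 132.82*I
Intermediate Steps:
I = -2 (I = 3 - 1*5 = 3 - 5 = -2)
R(s, H) = 0 (R(s, H) = -H + H = 0)
u*√(-40 + R(-6, I)) = 21*√(-40 + 0) = 21*√(-40) = 21*(2*I*√10) = 42*I*√10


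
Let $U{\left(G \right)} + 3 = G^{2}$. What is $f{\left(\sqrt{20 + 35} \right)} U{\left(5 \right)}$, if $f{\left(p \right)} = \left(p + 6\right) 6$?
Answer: $792 + 132 \sqrt{55} \approx 1770.9$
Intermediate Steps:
$U{\left(G \right)} = -3 + G^{2}$
$f{\left(p \right)} = 36 + 6 p$ ($f{\left(p \right)} = \left(6 + p\right) 6 = 36 + 6 p$)
$f{\left(\sqrt{20 + 35} \right)} U{\left(5 \right)} = \left(36 + 6 \sqrt{20 + 35}\right) \left(-3 + 5^{2}\right) = \left(36 + 6 \sqrt{55}\right) \left(-3 + 25\right) = \left(36 + 6 \sqrt{55}\right) 22 = 792 + 132 \sqrt{55}$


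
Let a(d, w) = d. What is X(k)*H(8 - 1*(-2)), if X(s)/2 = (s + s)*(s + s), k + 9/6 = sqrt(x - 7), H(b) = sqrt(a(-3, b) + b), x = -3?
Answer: -62*sqrt(7) - 24*I*sqrt(70) ≈ -164.04 - 200.8*I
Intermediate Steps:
H(b) = sqrt(-3 + b)
k = -3/2 + I*sqrt(10) (k = -3/2 + sqrt(-3 - 7) = -3/2 + sqrt(-10) = -3/2 + I*sqrt(10) ≈ -1.5 + 3.1623*I)
X(s) = 8*s**2 (X(s) = 2*((s + s)*(s + s)) = 2*((2*s)*(2*s)) = 2*(4*s**2) = 8*s**2)
X(k)*H(8 - 1*(-2)) = (8*(-3/2 + I*sqrt(10))**2)*sqrt(-3 + (8 - 1*(-2))) = (8*(-3/2 + I*sqrt(10))**2)*sqrt(-3 + (8 + 2)) = (8*(-3/2 + I*sqrt(10))**2)*sqrt(-3 + 10) = (8*(-3/2 + I*sqrt(10))**2)*sqrt(7) = 8*sqrt(7)*(-3/2 + I*sqrt(10))**2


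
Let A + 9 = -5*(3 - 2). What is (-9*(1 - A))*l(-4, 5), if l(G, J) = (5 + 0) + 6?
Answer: -1485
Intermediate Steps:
A = -14 (A = -9 - 5*(3 - 2) = -9 - 5*1 = -9 - 5 = -14)
l(G, J) = 11 (l(G, J) = 5 + 6 = 11)
(-9*(1 - A))*l(-4, 5) = -9*(1 - 1*(-14))*11 = -9*(1 + 14)*11 = -9*15*11 = -135*11 = -1485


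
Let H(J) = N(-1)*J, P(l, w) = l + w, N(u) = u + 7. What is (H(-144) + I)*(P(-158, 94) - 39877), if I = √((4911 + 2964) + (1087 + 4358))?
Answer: 34509024 - 239646*√370 ≈ 2.9899e+7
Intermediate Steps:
N(u) = 7 + u
H(J) = 6*J (H(J) = (7 - 1)*J = 6*J)
I = 6*√370 (I = √(7875 + 5445) = √13320 = 6*√370 ≈ 115.41)
(H(-144) + I)*(P(-158, 94) - 39877) = (6*(-144) + 6*√370)*((-158 + 94) - 39877) = (-864 + 6*√370)*(-64 - 39877) = (-864 + 6*√370)*(-39941) = 34509024 - 239646*√370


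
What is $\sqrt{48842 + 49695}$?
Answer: $\sqrt{98537} \approx 313.91$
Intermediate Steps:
$\sqrt{48842 + 49695} = \sqrt{98537}$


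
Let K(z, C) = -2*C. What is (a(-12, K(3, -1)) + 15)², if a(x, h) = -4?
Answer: 121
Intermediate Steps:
(a(-12, K(3, -1)) + 15)² = (-4 + 15)² = 11² = 121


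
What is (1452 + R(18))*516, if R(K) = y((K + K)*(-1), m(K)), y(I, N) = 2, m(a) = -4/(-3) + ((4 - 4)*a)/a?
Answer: 750264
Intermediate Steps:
m(a) = 4/3 (m(a) = -4*(-⅓) + (0*a)/a = 4/3 + 0/a = 4/3 + 0 = 4/3)
R(K) = 2
(1452 + R(18))*516 = (1452 + 2)*516 = 1454*516 = 750264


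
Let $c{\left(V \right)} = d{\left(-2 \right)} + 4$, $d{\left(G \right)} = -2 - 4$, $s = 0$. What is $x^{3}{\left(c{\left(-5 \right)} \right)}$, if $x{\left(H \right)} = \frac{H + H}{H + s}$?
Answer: $8$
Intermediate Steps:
$d{\left(G \right)} = -6$ ($d{\left(G \right)} = -2 - 4 = -6$)
$c{\left(V \right)} = -2$ ($c{\left(V \right)} = -6 + 4 = -2$)
$x{\left(H \right)} = 2$ ($x{\left(H \right)} = \frac{H + H}{H + 0} = \frac{2 H}{H} = 2$)
$x^{3}{\left(c{\left(-5 \right)} \right)} = 2^{3} = 8$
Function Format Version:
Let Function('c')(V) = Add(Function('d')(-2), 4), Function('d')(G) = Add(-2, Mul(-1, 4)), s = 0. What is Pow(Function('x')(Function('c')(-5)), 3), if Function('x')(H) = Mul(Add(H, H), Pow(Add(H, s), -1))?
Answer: 8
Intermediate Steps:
Function('d')(G) = -6 (Function('d')(G) = Add(-2, -4) = -6)
Function('c')(V) = -2 (Function('c')(V) = Add(-6, 4) = -2)
Function('x')(H) = 2 (Function('x')(H) = Mul(Add(H, H), Pow(Add(H, 0), -1)) = Mul(Mul(2, H), Pow(H, -1)) = 2)
Pow(Function('x')(Function('c')(-5)), 3) = Pow(2, 3) = 8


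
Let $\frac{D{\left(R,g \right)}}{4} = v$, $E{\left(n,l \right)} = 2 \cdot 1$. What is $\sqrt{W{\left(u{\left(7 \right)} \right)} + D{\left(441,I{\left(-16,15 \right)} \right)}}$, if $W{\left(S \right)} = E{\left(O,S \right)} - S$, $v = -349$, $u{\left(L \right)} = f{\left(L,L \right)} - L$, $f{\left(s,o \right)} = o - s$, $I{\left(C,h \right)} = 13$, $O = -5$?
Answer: $i \sqrt{1387} \approx 37.242 i$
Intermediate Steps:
$E{\left(n,l \right)} = 2$
$u{\left(L \right)} = - L$ ($u{\left(L \right)} = \left(L - L\right) - L = 0 - L = - L$)
$D{\left(R,g \right)} = -1396$ ($D{\left(R,g \right)} = 4 \left(-349\right) = -1396$)
$W{\left(S \right)} = 2 - S$
$\sqrt{W{\left(u{\left(7 \right)} \right)} + D{\left(441,I{\left(-16,15 \right)} \right)}} = \sqrt{\left(2 - \left(-1\right) 7\right) - 1396} = \sqrt{\left(2 - -7\right) - 1396} = \sqrt{\left(2 + 7\right) - 1396} = \sqrt{9 - 1396} = \sqrt{-1387} = i \sqrt{1387}$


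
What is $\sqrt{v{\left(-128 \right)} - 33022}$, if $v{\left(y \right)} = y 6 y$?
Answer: $\sqrt{65282} \approx 255.5$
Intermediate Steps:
$v{\left(y \right)} = 6 y^{2}$ ($v{\left(y \right)} = 6 y y = 6 y^{2}$)
$\sqrt{v{\left(-128 \right)} - 33022} = \sqrt{6 \left(-128\right)^{2} - 33022} = \sqrt{6 \cdot 16384 - 33022} = \sqrt{98304 - 33022} = \sqrt{65282}$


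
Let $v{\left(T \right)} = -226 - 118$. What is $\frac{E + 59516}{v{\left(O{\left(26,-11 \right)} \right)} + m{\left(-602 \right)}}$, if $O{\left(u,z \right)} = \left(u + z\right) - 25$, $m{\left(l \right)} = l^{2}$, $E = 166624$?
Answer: $\frac{11307}{18103} \approx 0.62459$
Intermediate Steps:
$O{\left(u,z \right)} = -25 + u + z$
$v{\left(T \right)} = -344$
$\frac{E + 59516}{v{\left(O{\left(26,-11 \right)} \right)} + m{\left(-602 \right)}} = \frac{166624 + 59516}{-344 + \left(-602\right)^{2}} = \frac{226140}{-344 + 362404} = \frac{226140}{362060} = 226140 \cdot \frac{1}{362060} = \frac{11307}{18103}$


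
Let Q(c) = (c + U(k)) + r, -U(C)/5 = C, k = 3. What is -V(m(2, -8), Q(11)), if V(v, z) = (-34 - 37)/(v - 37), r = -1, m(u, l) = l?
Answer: -71/45 ≈ -1.5778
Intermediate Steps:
U(C) = -5*C
Q(c) = -16 + c (Q(c) = (c - 5*3) - 1 = (c - 15) - 1 = (-15 + c) - 1 = -16 + c)
V(v, z) = -71/(-37 + v)
-V(m(2, -8), Q(11)) = -(-71)/(-37 - 8) = -(-71)/(-45) = -(-71)*(-1)/45 = -1*71/45 = -71/45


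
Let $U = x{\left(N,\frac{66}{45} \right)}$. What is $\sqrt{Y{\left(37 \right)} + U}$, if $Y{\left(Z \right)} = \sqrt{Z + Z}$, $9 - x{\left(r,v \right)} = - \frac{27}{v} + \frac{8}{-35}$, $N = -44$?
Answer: $\frac{\sqrt{16386370 + 592900 \sqrt{74}}}{770} \approx 6.02$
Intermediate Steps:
$x{\left(r,v \right)} = \frac{323}{35} + \frac{27}{v}$ ($x{\left(r,v \right)} = 9 - \left(- \frac{27}{v} + \frac{8}{-35}\right) = 9 - \left(- \frac{27}{v} + 8 \left(- \frac{1}{35}\right)\right) = 9 - \left(- \frac{27}{v} - \frac{8}{35}\right) = 9 - \left(- \frac{8}{35} - \frac{27}{v}\right) = 9 + \left(\frac{8}{35} + \frac{27}{v}\right) = \frac{323}{35} + \frac{27}{v}$)
$Y{\left(Z \right)} = \sqrt{2} \sqrt{Z}$ ($Y{\left(Z \right)} = \sqrt{2 Z} = \sqrt{2} \sqrt{Z}$)
$U = \frac{21281}{770}$ ($U = \frac{323}{35} + \frac{27}{66 \cdot \frac{1}{45}} = \frac{323}{35} + \frac{27}{\frac{22}{15}} = \frac{323}{35} + 27 \cdot \frac{15}{22} = \frac{323}{35} + \frac{405}{22} = \frac{21281}{770} \approx 27.638$)
$\sqrt{Y{\left(37 \right)} + U} = \sqrt{\sqrt{2} \sqrt{37} + \frac{21281}{770}} = \sqrt{\sqrt{74} + \frac{21281}{770}} = \sqrt{\frac{21281}{770} + \sqrt{74}}$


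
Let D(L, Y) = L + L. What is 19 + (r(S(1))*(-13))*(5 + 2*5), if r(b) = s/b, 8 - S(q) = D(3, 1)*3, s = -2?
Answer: -20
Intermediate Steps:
D(L, Y) = 2*L
S(q) = -10 (S(q) = 8 - 2*3*3 = 8 - 6*3 = 8 - 1*18 = 8 - 18 = -10)
r(b) = -2/b
19 + (r(S(1))*(-13))*(5 + 2*5) = 19 + (-2/(-10)*(-13))*(5 + 2*5) = 19 + (-2*(-⅒)*(-13))*(5 + 10) = 19 + ((⅕)*(-13))*15 = 19 - 13/5*15 = 19 - 39 = -20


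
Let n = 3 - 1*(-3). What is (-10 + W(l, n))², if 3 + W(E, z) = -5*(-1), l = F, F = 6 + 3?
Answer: 64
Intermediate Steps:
F = 9
l = 9
n = 6 (n = 3 + 3 = 6)
W(E, z) = 2 (W(E, z) = -3 - 5*(-1) = -3 + 5 = 2)
(-10 + W(l, n))² = (-10 + 2)² = (-8)² = 64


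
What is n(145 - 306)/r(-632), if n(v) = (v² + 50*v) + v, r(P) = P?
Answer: -8855/316 ≈ -28.022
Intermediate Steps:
n(v) = v² + 51*v
n(145 - 306)/r(-632) = ((145 - 306)*(51 + (145 - 306)))/(-632) = -161*(51 - 161)*(-1/632) = -161*(-110)*(-1/632) = 17710*(-1/632) = -8855/316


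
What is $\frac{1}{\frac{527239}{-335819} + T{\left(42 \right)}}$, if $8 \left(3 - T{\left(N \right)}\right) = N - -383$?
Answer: $- \frac{2686552}{138881331} \approx -0.019344$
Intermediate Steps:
$T{\left(N \right)} = - \frac{359}{8} - \frac{N}{8}$ ($T{\left(N \right)} = 3 - \frac{N - -383}{8} = 3 - \frac{N + 383}{8} = 3 - \frac{383 + N}{8} = 3 - \left(\frac{383}{8} + \frac{N}{8}\right) = - \frac{359}{8} - \frac{N}{8}$)
$\frac{1}{\frac{527239}{-335819} + T{\left(42 \right)}} = \frac{1}{\frac{527239}{-335819} - \frac{401}{8}} = \frac{1}{527239 \left(- \frac{1}{335819}\right) - \frac{401}{8}} = \frac{1}{- \frac{527239}{335819} - \frac{401}{8}} = \frac{1}{- \frac{138881331}{2686552}} = - \frac{2686552}{138881331}$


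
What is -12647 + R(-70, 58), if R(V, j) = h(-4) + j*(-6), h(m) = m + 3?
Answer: -12996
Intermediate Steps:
h(m) = 3 + m
R(V, j) = -1 - 6*j (R(V, j) = (3 - 4) + j*(-6) = -1 - 6*j)
-12647 + R(-70, 58) = -12647 + (-1 - 6*58) = -12647 + (-1 - 348) = -12647 - 349 = -12996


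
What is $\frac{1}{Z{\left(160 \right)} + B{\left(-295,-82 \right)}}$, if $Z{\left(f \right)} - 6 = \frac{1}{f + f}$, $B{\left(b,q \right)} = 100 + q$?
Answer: $\frac{320}{7681} \approx 0.041661$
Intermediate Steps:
$Z{\left(f \right)} = 6 + \frac{1}{2 f}$ ($Z{\left(f \right)} = 6 + \frac{1}{f + f} = 6 + \frac{1}{2 f}$)
$\frac{1}{Z{\left(160 \right)} + B{\left(-295,-82 \right)}} = \frac{1}{\left(6 + \frac{1}{2 \cdot 160}\right) + \left(100 - 82\right)} = \frac{1}{\left(6 + \frac{1}{2} \cdot \frac{1}{160}\right) + 18} = \frac{1}{\left(6 + \frac{1}{320}\right) + 18} = \frac{1}{\frac{1921}{320} + 18} = \frac{1}{\frac{7681}{320}} = \frac{320}{7681}$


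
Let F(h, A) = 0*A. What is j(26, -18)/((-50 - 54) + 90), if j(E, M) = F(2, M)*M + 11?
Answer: -11/14 ≈ -0.78571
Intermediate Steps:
F(h, A) = 0
j(E, M) = 11 (j(E, M) = 0*M + 11 = 0 + 11 = 11)
j(26, -18)/((-50 - 54) + 90) = 11/((-50 - 54) + 90) = 11/(-104 + 90) = 11/(-14) = 11*(-1/14) = -11/14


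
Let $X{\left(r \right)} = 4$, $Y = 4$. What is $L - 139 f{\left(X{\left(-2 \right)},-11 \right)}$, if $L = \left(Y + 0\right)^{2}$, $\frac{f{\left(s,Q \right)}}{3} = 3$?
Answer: $-1235$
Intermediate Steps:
$f{\left(s,Q \right)} = 9$ ($f{\left(s,Q \right)} = 3 \cdot 3 = 9$)
$L = 16$ ($L = \left(4 + 0\right)^{2} = 4^{2} = 16$)
$L - 139 f{\left(X{\left(-2 \right)},-11 \right)} = 16 - 1251 = -1235$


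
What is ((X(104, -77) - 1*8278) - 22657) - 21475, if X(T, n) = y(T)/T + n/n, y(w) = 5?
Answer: -5450531/104 ≈ -52409.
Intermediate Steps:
X(T, n) = 1 + 5/T (X(T, n) = 5/T + n/n = 5/T + 1 = 1 + 5/T)
((X(104, -77) - 1*8278) - 22657) - 21475 = (((5 + 104)/104 - 1*8278) - 22657) - 21475 = (((1/104)*109 - 8278) - 22657) - 21475 = ((109/104 - 8278) - 22657) - 21475 = (-860803/104 - 22657) - 21475 = -3217131/104 - 21475 = -5450531/104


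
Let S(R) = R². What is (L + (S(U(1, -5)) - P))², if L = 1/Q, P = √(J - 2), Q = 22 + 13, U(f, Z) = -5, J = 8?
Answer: 774726/1225 - 1752*√6/35 ≈ 509.81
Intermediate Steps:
Q = 35
P = √6 (P = √(8 - 2) = √6 ≈ 2.4495)
L = 1/35 ≈ 0.028571
(L + (S(U(1, -5)) - P))² = (1/35 + ((-5)² - √6))² = (1/35 + (25 - √6))² = (876/35 - √6)²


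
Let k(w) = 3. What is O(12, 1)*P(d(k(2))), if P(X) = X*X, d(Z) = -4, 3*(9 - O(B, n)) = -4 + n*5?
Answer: 416/3 ≈ 138.67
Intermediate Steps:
O(B, n) = 31/3 - 5*n/3 (O(B, n) = 9 - (-4 + n*5)/3 = 9 - (-4 + 5*n)/3 = 9 + (4/3 - 5*n/3) = 31/3 - 5*n/3)
P(X) = X**2
O(12, 1)*P(d(k(2))) = (31/3 - 5/3*1)*(-4)**2 = (31/3 - 5/3)*16 = (26/3)*16 = 416/3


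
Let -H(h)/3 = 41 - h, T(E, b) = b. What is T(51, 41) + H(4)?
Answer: -70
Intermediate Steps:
H(h) = -123 + 3*h (H(h) = -3*(41 - h) = -123 + 3*h)
T(51, 41) + H(4) = 41 + (-123 + 3*4) = 41 + (-123 + 12) = 41 - 111 = -70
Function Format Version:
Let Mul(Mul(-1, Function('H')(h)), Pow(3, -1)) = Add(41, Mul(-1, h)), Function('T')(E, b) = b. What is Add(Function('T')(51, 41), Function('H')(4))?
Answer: -70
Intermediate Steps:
Function('H')(h) = Add(-123, Mul(3, h)) (Function('H')(h) = Mul(-3, Add(41, Mul(-1, h))) = Add(-123, Mul(3, h)))
Add(Function('T')(51, 41), Function('H')(4)) = Add(41, Add(-123, Mul(3, 4))) = Add(41, Add(-123, 12)) = Add(41, -111) = -70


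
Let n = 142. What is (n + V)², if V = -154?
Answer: 144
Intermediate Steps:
(n + V)² = (142 - 154)² = (-12)² = 144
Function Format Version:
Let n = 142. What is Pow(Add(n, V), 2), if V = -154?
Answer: 144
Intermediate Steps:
Pow(Add(n, V), 2) = Pow(Add(142, -154), 2) = Pow(-12, 2) = 144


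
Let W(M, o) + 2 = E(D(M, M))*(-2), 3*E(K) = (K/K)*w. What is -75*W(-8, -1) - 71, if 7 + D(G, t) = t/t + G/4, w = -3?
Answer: -71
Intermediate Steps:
D(G, t) = -6 + G/4 (D(G, t) = -7 + (t/t + G/4) = -7 + (1 + G*(1/4)) = -7 + (1 + G/4) = -6 + G/4)
E(K) = -1 (E(K) = ((K/K)*(-3))/3 = (1*(-3))/3 = (1/3)*(-3) = -1)
W(M, o) = 0 (W(M, o) = -2 - 1*(-2) = -2 + 2 = 0)
-75*W(-8, -1) - 71 = -75*0 - 71 = 0 - 71 = -71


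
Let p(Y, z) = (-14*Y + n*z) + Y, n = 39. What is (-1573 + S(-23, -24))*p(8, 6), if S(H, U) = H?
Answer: -207480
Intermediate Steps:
p(Y, z) = -13*Y + 39*z (p(Y, z) = (-14*Y + 39*z) + Y = -13*Y + 39*z)
(-1573 + S(-23, -24))*p(8, 6) = (-1573 - 23)*(-13*8 + 39*6) = -1596*(-104 + 234) = -1596*130 = -207480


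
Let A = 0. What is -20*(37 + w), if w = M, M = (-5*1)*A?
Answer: -740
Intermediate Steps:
M = 0 (M = -5*1*0 = -5*0 = 0)
w = 0
-20*(37 + w) = -20*(37 + 0) = -20*37 = -740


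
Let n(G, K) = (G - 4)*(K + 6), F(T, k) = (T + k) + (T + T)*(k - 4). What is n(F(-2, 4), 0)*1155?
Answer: -13860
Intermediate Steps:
F(T, k) = T + k + 2*T*(-4 + k) (F(T, k) = (T + k) + (2*T)*(-4 + k) = (T + k) + 2*T*(-4 + k) = T + k + 2*T*(-4 + k))
n(G, K) = (-4 + G)*(6 + K)
n(F(-2, 4), 0)*1155 = (-24 - 4*0 + 6*(4 - 7*(-2) + 2*(-2)*4) + (4 - 7*(-2) + 2*(-2)*4)*0)*1155 = (-24 + 0 + 6*(4 + 14 - 16) + (4 + 14 - 16)*0)*1155 = (-24 + 0 + 6*2 + 2*0)*1155 = (-24 + 0 + 12 + 0)*1155 = -12*1155 = -13860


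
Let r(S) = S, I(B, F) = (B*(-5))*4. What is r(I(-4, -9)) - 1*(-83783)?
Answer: 83863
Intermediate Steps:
I(B, F) = -20*B (I(B, F) = -5*B*4 = -20*B)
r(I(-4, -9)) - 1*(-83783) = -20*(-4) - 1*(-83783) = 80 + 83783 = 83863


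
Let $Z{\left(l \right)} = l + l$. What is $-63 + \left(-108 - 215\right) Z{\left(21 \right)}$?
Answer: $-13629$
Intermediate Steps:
$Z{\left(l \right)} = 2 l$
$-63 + \left(-108 - 215\right) Z{\left(21 \right)} = -63 + \left(-108 - 215\right) 2 \cdot 21 = -63 + \left(-108 - 215\right) 42 = -63 - 13566 = -13629$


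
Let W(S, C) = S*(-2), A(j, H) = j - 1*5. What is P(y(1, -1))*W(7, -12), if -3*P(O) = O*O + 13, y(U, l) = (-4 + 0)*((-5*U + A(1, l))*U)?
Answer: 18326/3 ≈ 6108.7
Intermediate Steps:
A(j, H) = -5 + j (A(j, H) = j - 5 = -5 + j)
W(S, C) = -2*S
y(U, l) = -4*U*(-4 - 5*U) (y(U, l) = (-4 + 0)*((-5*U + (-5 + 1))*U) = -4*(-5*U - 4)*U = -4*(-4 - 5*U)*U = -4*U*(-4 - 5*U))
P(O) = -13/3 - O²/3 (P(O) = -(O*O + 13)/3 = -(O² + 13)/3 = -(13 + O²)/3 = -13/3 - O²/3)
P(y(1, -1))*W(7, -12) = (-13/3 - 16*(4 + 5*1)²/3)*(-2*7) = (-13/3 - 16*(4 + 5)²/3)*(-14) = (-13/3 - (4*1*9)²/3)*(-14) = (-13/3 - ⅓*36²)*(-14) = (-13/3 - ⅓*1296)*(-14) = (-13/3 - 432)*(-14) = -1309/3*(-14) = 18326/3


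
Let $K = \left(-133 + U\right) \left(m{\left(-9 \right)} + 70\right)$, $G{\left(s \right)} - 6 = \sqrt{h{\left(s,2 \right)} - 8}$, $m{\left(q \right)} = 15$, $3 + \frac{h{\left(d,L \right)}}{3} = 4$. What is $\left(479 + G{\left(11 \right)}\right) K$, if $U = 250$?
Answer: $4823325 + 9945 i \sqrt{5} \approx 4.8233 \cdot 10^{6} + 22238.0 i$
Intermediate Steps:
$h{\left(d,L \right)} = 3$ ($h{\left(d,L \right)} = -9 + 3 \cdot 4 = -9 + 12 = 3$)
$G{\left(s \right)} = 6 + i \sqrt{5}$ ($G{\left(s \right)} = 6 + \sqrt{3 - 8} = 6 + \sqrt{-5} = 6 + i \sqrt{5}$)
$K = 9945$ ($K = \left(-133 + 250\right) \left(15 + 70\right) = 117 \cdot 85 = 9945$)
$\left(479 + G{\left(11 \right)}\right) K = \left(479 + \left(6 + i \sqrt{5}\right)\right) 9945 = \left(485 + i \sqrt{5}\right) 9945 = 4823325 + 9945 i \sqrt{5}$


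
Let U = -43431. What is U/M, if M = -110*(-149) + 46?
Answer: -43431/16436 ≈ -2.6424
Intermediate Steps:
M = 16436 (M = 16390 + 46 = 16436)
U/M = -43431/16436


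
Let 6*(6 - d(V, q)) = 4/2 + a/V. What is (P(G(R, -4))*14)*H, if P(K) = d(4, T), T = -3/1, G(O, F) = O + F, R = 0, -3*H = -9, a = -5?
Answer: 987/4 ≈ 246.75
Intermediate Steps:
H = 3 (H = -1/3*(-9) = 3)
G(O, F) = F + O
T = -3 (T = -3*1 = -3)
d(V, q) = 17/3 + 5/(6*V) (d(V, q) = 6 - (4/2 - 5/V)/6 = 6 - (4*(1/2) - 5/V)/6 = 6 - (2 - 5/V)/6 = 6 + (-1/3 + 5/(6*V)) = 17/3 + 5/(6*V))
P(K) = 47/8 (P(K) = (1/6)*(5 + 34*4)/4 = (1/6)*(1/4)*(5 + 136) = (1/6)*(1/4)*141 = 47/8)
(P(G(R, -4))*14)*H = ((47/8)*14)*3 = (329/4)*3 = 987/4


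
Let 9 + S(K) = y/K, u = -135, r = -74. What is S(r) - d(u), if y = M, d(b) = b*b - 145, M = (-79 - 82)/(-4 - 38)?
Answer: -8031539/444 ≈ -18089.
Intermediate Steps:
M = 23/6 (M = -161/(-42) = -161*(-1/42) = 23/6 ≈ 3.8333)
d(b) = -145 + b² (d(b) = b² - 145 = -145 + b²)
y = 23/6 ≈ 3.8333
S(K) = -9 + 23/(6*K)
S(r) - d(u) = (-9 + (23/6)/(-74)) - (-145 + (-135)²) = (-9 + (23/6)*(-1/74)) - (-145 + 18225) = (-9 - 23/444) - 1*18080 = -4019/444 - 18080 = -8031539/444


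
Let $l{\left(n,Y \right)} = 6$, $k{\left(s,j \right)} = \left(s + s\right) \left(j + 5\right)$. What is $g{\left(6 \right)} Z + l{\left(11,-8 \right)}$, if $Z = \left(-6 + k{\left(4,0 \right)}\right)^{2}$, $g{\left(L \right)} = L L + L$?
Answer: $48558$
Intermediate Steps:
$k{\left(s,j \right)} = 2 s \left(5 + j\right)$
$g{\left(L \right)} = L + L^{2}$ ($g{\left(L \right)} = L^{2} + L = L + L^{2}$)
$Z = 1156$ ($Z = \left(-6 + 2 \cdot 4 \left(5 + 0\right)\right)^{2} = \left(-6 + 2 \cdot 4 \cdot 5\right)^{2} = \left(-6 + 40\right)^{2} = 34^{2} = 1156$)
$g{\left(6 \right)} Z + l{\left(11,-8 \right)} = 6 \left(1 + 6\right) 1156 + 6 = 6 \cdot 7 \cdot 1156 + 6 = 42 \cdot 1156 + 6 = 48552 + 6 = 48558$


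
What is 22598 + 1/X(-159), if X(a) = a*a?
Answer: 571300039/25281 ≈ 22598.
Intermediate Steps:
X(a) = a²
22598 + 1/X(-159) = 22598 + 1/((-159)²) = 22598 + 1/25281 = 571300039/25281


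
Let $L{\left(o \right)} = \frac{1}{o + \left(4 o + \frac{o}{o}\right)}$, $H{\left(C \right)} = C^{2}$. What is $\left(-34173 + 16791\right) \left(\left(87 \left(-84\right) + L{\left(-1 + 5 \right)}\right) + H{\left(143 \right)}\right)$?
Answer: $- \frac{1598923828}{7} \approx -2.2842 \cdot 10^{8}$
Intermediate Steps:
$L{\left(o \right)} = \frac{1}{1 + 5 o}$ ($L{\left(o \right)} = \frac{1}{o + \left(4 o + 1\right)} = \frac{1}{o + \left(1 + 4 o\right)} = \frac{1}{1 + 5 o}$)
$\left(-34173 + 16791\right) \left(\left(87 \left(-84\right) + L{\left(-1 + 5 \right)}\right) + H{\left(143 \right)}\right) = \left(-34173 + 16791\right) \left(\left(87 \left(-84\right) + \frac{1}{1 + 5 \left(-1 + 5\right)}\right) + 143^{2}\right) = - 17382 \left(\left(-7308 + \frac{1}{1 + 5 \cdot 4}\right) + 20449\right) = - 17382 \left(\left(-7308 + \frac{1}{1 + 20}\right) + 20449\right) = - 17382 \left(\left(-7308 + \frac{1}{21}\right) + 20449\right) = - 17382 \left(- \frac{153467}{21} + 20449\right) = \left(-17382\right) \frac{275962}{21} = - \frac{1598923828}{7}$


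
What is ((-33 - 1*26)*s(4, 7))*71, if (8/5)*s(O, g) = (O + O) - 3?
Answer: -104725/8 ≈ -13091.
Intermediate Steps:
s(O, g) = -15/8 + 5*O/4 (s(O, g) = 5*((O + O) - 3)/8 = 5*(2*O - 3)/8 = 5*(-3 + 2*O)/8 = -15/8 + 5*O/4)
((-33 - 1*26)*s(4, 7))*71 = ((-33 - 1*26)*(-15/8 + (5/4)*4))*71 = ((-33 - 26)*(-15/8 + 5))*71 = -59*25/8*71 = -1475/8*71 = -104725/8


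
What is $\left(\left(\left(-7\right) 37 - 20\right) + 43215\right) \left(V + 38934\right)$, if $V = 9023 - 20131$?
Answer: $1194737136$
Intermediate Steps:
$V = -11108$ ($V = 9023 - 20131 = -11108$)
$\left(\left(\left(-7\right) 37 - 20\right) + 43215\right) \left(V + 38934\right) = \left(\left(\left(-7\right) 37 - 20\right) + 43215\right) \left(-11108 + 38934\right) = \left(\left(-259 - 20\right) + 43215\right) 27826 = \left(-279 + 43215\right) 27826 = 42936 \cdot 27826 = 1194737136$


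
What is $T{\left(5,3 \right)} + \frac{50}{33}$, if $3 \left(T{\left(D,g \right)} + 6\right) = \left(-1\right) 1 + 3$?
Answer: $- \frac{42}{11} \approx -3.8182$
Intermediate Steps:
$T{\left(D,g \right)} = - \frac{16}{3}$ ($T{\left(D,g \right)} = -6 + \frac{\left(-1\right) 1 + 3}{3} = -6 + \frac{-1 + 3}{3} = -6 + \frac{1}{3} \cdot 2 = -6 + \frac{2}{3} = - \frac{16}{3}$)
$T{\left(5,3 \right)} + \frac{50}{33} = - \frac{16}{3} + \frac{50}{33} = - \frac{42}{11}$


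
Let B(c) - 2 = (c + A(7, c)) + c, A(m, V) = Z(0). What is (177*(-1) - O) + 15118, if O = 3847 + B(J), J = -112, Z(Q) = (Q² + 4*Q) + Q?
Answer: 11316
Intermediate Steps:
Z(Q) = Q² + 5*Q
A(m, V) = 0 (A(m, V) = 0*(5 + 0) = 0*5 = 0)
B(c) = 2 + 2*c (B(c) = 2 + ((c + 0) + c) = 2 + (c + c) = 2 + 2*c)
O = 3625 (O = 3847 + (2 + 2*(-112)) = 3847 + (2 - 224) = 3847 - 222 = 3625)
(177*(-1) - O) + 15118 = (177*(-1) - 1*3625) + 15118 = (-177 - 3625) + 15118 = -3802 + 15118 = 11316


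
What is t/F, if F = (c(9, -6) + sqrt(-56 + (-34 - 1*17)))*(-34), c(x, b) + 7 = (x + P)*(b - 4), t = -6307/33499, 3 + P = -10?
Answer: 12243/80129608 - 371*I*sqrt(107)/80129608 ≈ 0.00015279 - 4.7893e-5*I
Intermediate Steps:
P = -13 (P = -3 - 10 = -13)
t = -6307/33499 (t = -6307*1/33499 = -6307/33499 ≈ -0.18827)
c(x, b) = -7 + (-13 + x)*(-4 + b) (c(x, b) = -7 + (x - 13)*(b - 4) = -7 + (-13 + x)*(-4 + b))
F = -1122 - 34*I*sqrt(107) (F = ((45 - 13*(-6) - 4*9 - 6*9) + sqrt(-56 + (-34 - 1*17)))*(-34) = ((45 + 78 - 36 - 54) + sqrt(-56 + (-34 - 17)))*(-34) = (33 + sqrt(-56 - 51))*(-34) = (33 + sqrt(-107))*(-34) = (33 + I*sqrt(107))*(-34) = -1122 - 34*I*sqrt(107) ≈ -1122.0 - 351.7*I)
t/F = -6307/(33499*(-1122 - 34*I*sqrt(107)))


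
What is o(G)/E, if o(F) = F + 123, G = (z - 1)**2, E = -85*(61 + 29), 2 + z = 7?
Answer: -139/7650 ≈ -0.018170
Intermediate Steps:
z = 5 (z = -2 + 7 = 5)
E = -7650 (E = -85*90 = -1*7650 = -7650)
G = 16 (G = (5 - 1)**2 = 4**2 = 16)
o(F) = 123 + F
o(G)/E = (123 + 16)/(-7650) = 139*(-1/7650) = -139/7650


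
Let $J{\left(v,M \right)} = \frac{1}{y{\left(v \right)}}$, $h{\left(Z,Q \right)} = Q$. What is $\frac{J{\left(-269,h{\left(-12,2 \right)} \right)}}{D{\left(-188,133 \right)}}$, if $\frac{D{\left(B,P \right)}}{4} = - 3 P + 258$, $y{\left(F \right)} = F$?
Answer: $\frac{1}{151716} \approx 6.5913 \cdot 10^{-6}$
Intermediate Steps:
$D{\left(B,P \right)} = 1032 - 12 P$ ($D{\left(B,P \right)} = 4 \left(- 3 P + 258\right) = 4 \left(258 - 3 P\right) = 1032 - 12 P$)
$J{\left(v,M \right)} = \frac{1}{v}$
$\frac{J{\left(-269,h{\left(-12,2 \right)} \right)}}{D{\left(-188,133 \right)}} = \frac{1}{\left(-269\right) \left(1032 - 1596\right)} = - \frac{1}{269 \left(1032 - 1596\right)} = - \frac{1}{269 \left(-564\right)} = \left(- \frac{1}{269}\right) \left(- \frac{1}{564}\right) = \frac{1}{151716}$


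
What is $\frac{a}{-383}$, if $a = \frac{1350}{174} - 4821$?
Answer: $\frac{139584}{11107} \approx 12.567$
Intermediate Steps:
$a = - \frac{139584}{29}$ ($a = 1350 \cdot \frac{1}{174} - 4821 = \frac{225}{29} - 4821 = - \frac{139584}{29} \approx -4813.2$)
$\frac{a}{-383} = - \frac{139584}{29 \left(-383\right)} = \left(- \frac{139584}{29}\right) \left(- \frac{1}{383}\right) = \frac{139584}{11107}$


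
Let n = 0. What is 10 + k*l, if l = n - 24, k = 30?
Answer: -710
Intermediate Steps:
l = -24 (l = 0 - 24 = -24)
10 + k*l = 10 + 30*(-24) = 10 - 720 = -710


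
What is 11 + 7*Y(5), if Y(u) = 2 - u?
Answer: -10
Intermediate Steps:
11 + 7*Y(5) = 11 + 7*(2 - 1*5) = 11 + 7*(2 - 5) = 11 + 7*(-3) = 11 - 21 = -10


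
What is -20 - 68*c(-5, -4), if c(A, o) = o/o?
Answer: -88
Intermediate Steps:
c(A, o) = 1
-20 - 68*c(-5, -4) = -20 - 68*1 = -20 - 68 = -88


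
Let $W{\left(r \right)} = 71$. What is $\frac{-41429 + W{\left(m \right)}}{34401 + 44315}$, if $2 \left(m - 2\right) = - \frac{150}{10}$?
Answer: $- \frac{20679}{39358} \approx -0.52541$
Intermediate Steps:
$m = - \frac{11}{2}$ ($m = 2 + \frac{\left(-150\right) \frac{1}{10}}{2} = 2 + \frac{1}{2} \left(-15\right) = 2 - \frac{15}{2} = - \frac{11}{2} \approx -5.5$)
$\frac{-41429 + W{\left(m \right)}}{34401 + 44315} = \frac{-41429 + 71}{34401 + 44315} = - \frac{41358}{78716} = \left(-41358\right) \frac{1}{78716} = - \frac{20679}{39358}$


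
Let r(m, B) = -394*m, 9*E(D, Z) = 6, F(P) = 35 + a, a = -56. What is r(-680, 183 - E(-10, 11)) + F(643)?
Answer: 267899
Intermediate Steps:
F(P) = -21 (F(P) = 35 - 56 = -21)
E(D, Z) = ⅔ (E(D, Z) = (⅑)*6 = ⅔)
r(-680, 183 - E(-10, 11)) + F(643) = -394*(-680) - 21 = 267920 - 21 = 267899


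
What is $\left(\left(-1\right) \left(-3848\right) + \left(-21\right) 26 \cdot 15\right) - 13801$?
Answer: $-18143$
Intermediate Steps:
$\left(\left(-1\right) \left(-3848\right) + \left(-21\right) 26 \cdot 15\right) - 13801 = \left(3848 - 8190\right) - 13801 = -4342 - 13801 = -18143$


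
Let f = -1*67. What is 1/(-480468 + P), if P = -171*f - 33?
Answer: -1/469044 ≈ -2.1320e-6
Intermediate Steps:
f = -67
P = 11424 (P = -171*(-67) - 33 = 11457 - 33 = 11424)
1/(-480468 + P) = 1/(-480468 + 11424) = 1/(-469044) = -1/469044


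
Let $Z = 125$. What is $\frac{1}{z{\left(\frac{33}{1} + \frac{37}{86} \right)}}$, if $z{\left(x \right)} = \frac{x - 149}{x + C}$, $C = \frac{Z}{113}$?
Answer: $- \frac{111875}{374369} \approx -0.29884$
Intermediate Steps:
$C = \frac{125}{113} \approx 1.1062$
$z{\left(x \right)} = \frac{-149 + x}{\frac{125}{113} + x}$ ($z{\left(x \right)} = \frac{x - 149}{x + \frac{125}{113}} = \frac{-149 + x}{\frac{125}{113} + x}$)
$\frac{1}{z{\left(\frac{33}{1} + \frac{37}{86} \right)}} = \frac{1}{113 \frac{1}{125 + 113 \left(\frac{33}{1} + \frac{37}{86}\right)} \left(-149 + \left(\frac{33}{1} + \frac{37}{86}\right)\right)} = \frac{1}{113 \frac{1}{125 + 113 \left(33 \cdot 1 + 37 \cdot \frac{1}{86}\right)} \left(-149 + \left(33 \cdot 1 + 37 \cdot \frac{1}{86}\right)\right)} = \frac{1}{113 \frac{1}{125 + 113 \left(33 + \frac{37}{86}\right)} \left(-149 + \left(33 + \frac{37}{86}\right)\right)} = \frac{1}{113 \frac{1}{125 + 113 \cdot \frac{2875}{86}} \left(-149 + \frac{2875}{86}\right)} = \frac{1}{113 \frac{1}{125 + \frac{324875}{86}} \left(- \frac{9939}{86}\right)} = \frac{1}{113 \frac{1}{\frac{335625}{86}} \left(- \frac{9939}{86}\right)} = \frac{1}{113 \cdot \frac{86}{335625} \left(- \frac{9939}{86}\right)} = \frac{1}{- \frac{374369}{111875}} = - \frac{111875}{374369}$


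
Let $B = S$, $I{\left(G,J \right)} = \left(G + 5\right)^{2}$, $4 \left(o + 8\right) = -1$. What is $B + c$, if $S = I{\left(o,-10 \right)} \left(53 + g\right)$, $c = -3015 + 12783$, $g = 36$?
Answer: $\frac{171329}{16} \approx 10708.0$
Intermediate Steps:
$o = - \frac{33}{4}$ ($o = -8 + \frac{1}{4} \left(-1\right) = -8 - \frac{1}{4} = - \frac{33}{4} \approx -8.25$)
$c = 9768$
$I{\left(G,J \right)} = \left(5 + G\right)^{2}$
$S = \frac{15041}{16}$ ($S = \left(5 - \frac{33}{4}\right)^{2} \left(53 + 36\right) = \left(- \frac{13}{4}\right)^{2} \cdot 89 = \frac{169}{16} \cdot 89 = \frac{15041}{16} \approx 940.06$)
$B = \frac{15041}{16} \approx 940.06$
$B + c = \frac{15041}{16} + 9768 = \frac{171329}{16}$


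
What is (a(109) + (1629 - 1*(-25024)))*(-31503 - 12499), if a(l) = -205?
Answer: -1163764896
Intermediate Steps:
(a(109) + (1629 - 1*(-25024)))*(-31503 - 12499) = (-205 + (1629 - 1*(-25024)))*(-31503 - 12499) = (-205 + (1629 + 25024))*(-44002) = (-205 + 26653)*(-44002) = 26448*(-44002) = -1163764896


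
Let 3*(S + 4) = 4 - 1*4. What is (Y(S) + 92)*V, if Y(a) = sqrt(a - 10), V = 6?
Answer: 552 + 6*I*sqrt(14) ≈ 552.0 + 22.45*I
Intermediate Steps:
S = -4 (S = -4 + (4 - 1*4)/3 = -4 + (4 - 4)/3 = -4 + (1/3)*0 = -4 + 0 = -4)
Y(a) = sqrt(-10 + a)
(Y(S) + 92)*V = (sqrt(-10 - 4) + 92)*6 = (sqrt(-14) + 92)*6 = (I*sqrt(14) + 92)*6 = (92 + I*sqrt(14))*6 = 552 + 6*I*sqrt(14)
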